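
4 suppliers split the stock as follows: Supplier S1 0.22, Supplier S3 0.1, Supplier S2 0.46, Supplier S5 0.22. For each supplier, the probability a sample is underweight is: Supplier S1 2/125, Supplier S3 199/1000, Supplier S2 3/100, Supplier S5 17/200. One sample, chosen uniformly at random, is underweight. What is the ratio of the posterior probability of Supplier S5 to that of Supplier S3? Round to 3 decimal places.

0.940

Prior × likelihood for each hypothesis:
  Supplier S1: 0.22 × 0.016 = 0.00352
  Supplier S3: 0.1 × 0.199 = 0.0199
  Supplier S2: 0.46 × 0.03 = 0.0138
  Supplier S5: 0.22 × 0.085 = 0.0187
Sum = 0.05592.
The ratio is 0.0187 / 0.0199 (the normalizer cancels) = 0.940.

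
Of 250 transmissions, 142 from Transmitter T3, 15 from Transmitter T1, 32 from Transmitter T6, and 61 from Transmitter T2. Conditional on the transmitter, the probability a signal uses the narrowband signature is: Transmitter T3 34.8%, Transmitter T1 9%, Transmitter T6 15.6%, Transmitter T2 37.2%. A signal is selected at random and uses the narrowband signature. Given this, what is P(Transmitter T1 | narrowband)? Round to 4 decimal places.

By Bayes' rule, posterior ∝ prior × likelihood:
  Transmitter T3: 0.568 × 0.348 = 0.197664
  Transmitter T1: 0.06 × 0.09 = 0.0054
  Transmitter T6: 0.128 × 0.156 = 0.019968
  Transmitter T2: 0.244 × 0.372 = 0.090768
Total = 0.3138.
P(Transmitter T1 | evidence) = 0.0054 / 0.3138 ≈ 0.0172.

0.0172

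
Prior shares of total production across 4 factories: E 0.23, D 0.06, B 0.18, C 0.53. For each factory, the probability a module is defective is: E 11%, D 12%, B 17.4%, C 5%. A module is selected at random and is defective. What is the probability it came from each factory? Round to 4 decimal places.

Compute prior × likelihood for every hypothesis:
  E: 0.23 × 0.11 = 0.0253
  D: 0.06 × 0.12 = 0.0072
  B: 0.18 × 0.174 = 0.03132
  C: 0.53 × 0.05 = 0.0265
Sum = 0.09032.
P(E | defective) = 0.0253/0.09032 ≈ 0.2801
P(D | defective) = 0.0072/0.09032 ≈ 0.0797
P(B | defective) = 0.03132/0.09032 ≈ 0.3468
P(C | defective) = 0.0265/0.09032 ≈ 0.2934
(Check: 0.2801+0.0797+0.3468+0.2934 = 1.0000.)

E 0.2801, D 0.0797, B 0.3468, C 0.2934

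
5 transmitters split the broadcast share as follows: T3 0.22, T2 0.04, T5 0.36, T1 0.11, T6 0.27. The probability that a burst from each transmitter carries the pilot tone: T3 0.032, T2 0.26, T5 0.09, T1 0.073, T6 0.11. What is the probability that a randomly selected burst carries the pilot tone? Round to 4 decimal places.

0.0876

Compute prior × likelihood for every hypothesis:
  T3: 0.22 × 0.032 = 0.00704
  T2: 0.04 × 0.26 = 0.0104
  T5: 0.36 × 0.09 = 0.0324
  T1: 0.11 × 0.073 = 0.00803
  T6: 0.27 × 0.11 = 0.0297
P(pilot) = 0.00704 + 0.0104 + 0.0324 + 0.00803 + 0.0297 = 0.08757 → 0.0876.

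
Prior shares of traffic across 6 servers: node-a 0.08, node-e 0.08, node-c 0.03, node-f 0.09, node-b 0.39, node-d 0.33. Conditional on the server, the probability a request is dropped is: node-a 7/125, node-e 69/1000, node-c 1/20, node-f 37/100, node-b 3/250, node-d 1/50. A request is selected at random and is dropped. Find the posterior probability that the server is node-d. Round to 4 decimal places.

0.1177

By Bayes' rule, posterior ∝ prior × likelihood:
  node-a: 0.08 × 0.056 = 0.00448
  node-e: 0.08 × 0.069 = 0.00552
  node-c: 0.03 × 0.05 = 0.0015
  node-f: 0.09 × 0.37 = 0.0333
  node-b: 0.39 × 0.012 = 0.00468
  node-d: 0.33 × 0.02 = 0.0066
Sum = 0.05608.
P(node-d | evidence) = 0.0066 / 0.05608 ≈ 0.1177.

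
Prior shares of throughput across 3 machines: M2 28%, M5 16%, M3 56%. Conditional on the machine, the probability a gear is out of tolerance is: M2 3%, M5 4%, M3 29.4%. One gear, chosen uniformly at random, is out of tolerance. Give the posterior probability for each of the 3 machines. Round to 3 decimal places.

Unnormalized posteriors (prior × likelihood):
  M2: 0.28 × 0.03 = 0.0084
  M5: 0.16 × 0.04 = 0.0064
  M3: 0.56 × 0.294 = 0.16464
Sum = 0.17944.
P(M2 | oversize) = 0.0084/0.17944 ≈ 0.047
P(M5 | oversize) = 0.0064/0.17944 ≈ 0.036
P(M3 | oversize) = 0.16464/0.17944 ≈ 0.918

M2 0.047, M5 0.036, M3 0.918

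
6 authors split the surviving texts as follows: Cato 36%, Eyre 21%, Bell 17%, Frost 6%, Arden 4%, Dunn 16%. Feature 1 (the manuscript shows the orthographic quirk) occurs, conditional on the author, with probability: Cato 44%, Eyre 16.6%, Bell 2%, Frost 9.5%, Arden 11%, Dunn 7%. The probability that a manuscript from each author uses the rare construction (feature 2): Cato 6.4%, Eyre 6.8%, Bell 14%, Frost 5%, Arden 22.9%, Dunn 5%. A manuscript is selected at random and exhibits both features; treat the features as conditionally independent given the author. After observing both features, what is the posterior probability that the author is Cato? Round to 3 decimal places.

0.683

Prior × likelihood for each hypothesis:
  Cato: 0.36 × 0.44 × 0.064 = 0.0101376
  Eyre: 0.21 × 0.166 × 0.068 = 0.00237048
  Bell: 0.17 × 0.02 × 0.14 = 0.000476
  Frost: 0.06 × 0.095 × 0.05 = 0.000285
  Arden: 0.04 × 0.11 × 0.229 = 0.0010076
  Dunn: 0.16 × 0.07 × 0.05 = 0.00056
Total = 0.01483668.
P(Cato | evidence) = 0.0101376 / 0.01483668 ≈ 0.683.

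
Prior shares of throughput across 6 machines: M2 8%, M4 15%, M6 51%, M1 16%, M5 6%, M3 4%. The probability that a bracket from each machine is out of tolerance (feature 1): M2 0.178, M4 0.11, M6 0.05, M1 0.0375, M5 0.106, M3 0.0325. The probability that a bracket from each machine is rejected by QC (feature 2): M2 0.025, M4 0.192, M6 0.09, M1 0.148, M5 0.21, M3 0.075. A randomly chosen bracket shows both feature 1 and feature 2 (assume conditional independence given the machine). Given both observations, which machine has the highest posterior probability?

M4

By Bayes' rule, posterior ∝ prior × likelihood:
  M2: 0.08 × 0.178 × 0.025 = 0.000356
  M4: 0.15 × 0.11 × 0.192 = 0.003168
  M6: 0.51 × 0.05 × 0.09 = 0.002295
  M1: 0.16 × 0.0375 × 0.148 = 0.000888
  M5: 0.06 × 0.106 × 0.21 = 0.0013356
  M3: 0.04 × 0.0325 × 0.075 = 0.0000975
Total = 0.0081401.
Largest term belongs to M4, so M4 is most probable.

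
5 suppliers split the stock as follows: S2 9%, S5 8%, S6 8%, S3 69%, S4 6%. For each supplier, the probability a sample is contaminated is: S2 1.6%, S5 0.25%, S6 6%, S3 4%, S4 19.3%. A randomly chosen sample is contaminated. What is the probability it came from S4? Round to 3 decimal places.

Prior × likelihood for each hypothesis:
  S2: 0.09 × 0.016 = 0.00144
  S5: 0.08 × 0.0025 = 0.0002
  S6: 0.08 × 0.06 = 0.0048
  S3: 0.69 × 0.04 = 0.0276
  S4: 0.06 × 0.193 = 0.01158
Total = 0.04562.
P(S4 | evidence) = 0.01158 / 0.04562 ≈ 0.254.

0.254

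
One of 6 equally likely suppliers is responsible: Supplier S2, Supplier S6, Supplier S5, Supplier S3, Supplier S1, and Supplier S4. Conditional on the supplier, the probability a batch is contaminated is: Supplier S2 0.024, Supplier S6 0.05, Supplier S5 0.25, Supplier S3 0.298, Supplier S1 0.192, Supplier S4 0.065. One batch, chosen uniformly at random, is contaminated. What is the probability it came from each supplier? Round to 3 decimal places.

With a uniform prior (1/6 each), posterior ∝ likelihood:
  Supplier S2: 0.024
  Supplier S6: 0.05
  Supplier S5: 0.25
  Supplier S3: 0.298
  Supplier S1: 0.192
  Supplier S4: 0.065
Sum = 0.879.
P(Supplier S2 | contaminated) = 0.024/0.879 ≈ 0.027
P(Supplier S6 | contaminated) = 0.05/0.879 ≈ 0.057
P(Supplier S5 | contaminated) = 0.25/0.879 ≈ 0.284
P(Supplier S3 | contaminated) = 0.298/0.879 ≈ 0.339
P(Supplier S1 | contaminated) = 0.192/0.879 ≈ 0.218
P(Supplier S4 | contaminated) = 0.065/0.879 ≈ 0.074
(Check: 0.027+0.057+0.284+0.339+0.218+0.074 = 0.999.)

Supplier S2 0.027, Supplier S6 0.057, Supplier S5 0.284, Supplier S3 0.339, Supplier S1 0.218, Supplier S4 0.074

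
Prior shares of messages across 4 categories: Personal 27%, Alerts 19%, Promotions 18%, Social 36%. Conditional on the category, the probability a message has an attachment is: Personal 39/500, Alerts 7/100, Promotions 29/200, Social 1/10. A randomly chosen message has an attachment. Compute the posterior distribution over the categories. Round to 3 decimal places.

Personal 0.218, Alerts 0.138, Promotions 0.271, Social 0.373

Prior × likelihood for each hypothesis:
  Personal: 0.27 × 0.078 = 0.02106
  Alerts: 0.19 × 0.07 = 0.0133
  Promotions: 0.18 × 0.145 = 0.0261
  Social: 0.36 × 0.1 = 0.036
Sum = 0.09646.
P(Personal | attachment) = 0.02106/0.09646 ≈ 0.218
P(Alerts | attachment) = 0.0133/0.09646 ≈ 0.138
P(Promotions | attachment) = 0.0261/0.09646 ≈ 0.271
P(Social | attachment) = 0.036/0.09646 ≈ 0.373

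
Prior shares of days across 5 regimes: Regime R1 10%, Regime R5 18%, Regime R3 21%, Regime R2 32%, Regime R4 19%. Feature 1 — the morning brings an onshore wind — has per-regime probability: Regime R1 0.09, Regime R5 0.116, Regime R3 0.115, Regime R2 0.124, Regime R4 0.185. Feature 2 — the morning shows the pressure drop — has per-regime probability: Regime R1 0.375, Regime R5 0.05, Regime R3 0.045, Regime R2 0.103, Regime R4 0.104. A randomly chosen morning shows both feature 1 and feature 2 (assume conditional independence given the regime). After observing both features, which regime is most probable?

Regime R2

By Bayes' rule, posterior ∝ prior × likelihood:
  Regime R1: 0.1 × 0.09 × 0.375 = 0.003375
  Regime R5: 0.18 × 0.116 × 0.05 = 0.001044
  Regime R3: 0.21 × 0.115 × 0.045 = 0.00108675
  Regime R2: 0.32 × 0.124 × 0.103 = 0.00408704
  Regime R4: 0.19 × 0.185 × 0.104 = 0.0036556
Total = 0.01324839.
Largest term belongs to Regime R2, so Regime R2 is most probable.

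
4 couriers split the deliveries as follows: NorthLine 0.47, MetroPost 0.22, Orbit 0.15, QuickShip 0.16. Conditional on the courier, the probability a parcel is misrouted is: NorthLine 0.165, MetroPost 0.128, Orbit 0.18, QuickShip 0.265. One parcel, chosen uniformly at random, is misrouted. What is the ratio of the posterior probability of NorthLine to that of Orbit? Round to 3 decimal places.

2.872

Compute prior × likelihood for every hypothesis:
  NorthLine: 0.47 × 0.165 = 0.07755
  MetroPost: 0.22 × 0.128 = 0.02816
  Orbit: 0.15 × 0.18 = 0.027
  QuickShip: 0.16 × 0.265 = 0.0424
Sum = 0.17511.
The ratio is 0.07755 / 0.027 (the normalizer cancels) = 2.872.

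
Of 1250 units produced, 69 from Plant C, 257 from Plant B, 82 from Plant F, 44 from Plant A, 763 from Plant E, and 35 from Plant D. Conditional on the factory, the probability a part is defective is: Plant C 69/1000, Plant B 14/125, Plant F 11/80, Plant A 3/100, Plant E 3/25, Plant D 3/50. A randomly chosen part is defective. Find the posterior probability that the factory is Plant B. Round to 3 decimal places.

Prior × likelihood for each hypothesis:
  Plant C: 0.0552 × 0.069 = 0.0038088
  Plant B: 0.2056 × 0.112 = 0.0230272
  Plant F: 0.0656 × 0.1375 = 0.00902
  Plant A: 0.0352 × 0.03 = 0.001056
  Plant E: 0.6104 × 0.12 = 0.073248
  Plant D: 0.028 × 0.06 = 0.00168
Total = 0.11184.
P(Plant B | evidence) = 0.0230272 / 0.11184 ≈ 0.206.

0.206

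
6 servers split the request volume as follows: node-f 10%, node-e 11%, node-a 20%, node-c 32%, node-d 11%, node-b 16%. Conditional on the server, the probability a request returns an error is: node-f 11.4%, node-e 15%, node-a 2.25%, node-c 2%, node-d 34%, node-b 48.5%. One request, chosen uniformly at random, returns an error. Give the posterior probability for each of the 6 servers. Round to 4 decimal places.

node-f 0.0741, node-e 0.1073, node-a 0.0293, node-c 0.0416, node-d 0.2432, node-b 0.5046

By Bayes' rule, posterior ∝ prior × likelihood:
  node-f: 0.1 × 0.114 = 0.0114
  node-e: 0.11 × 0.15 = 0.0165
  node-a: 0.2 × 0.0225 = 0.0045
  node-c: 0.32 × 0.02 = 0.0064
  node-d: 0.11 × 0.34 = 0.0374
  node-b: 0.16 × 0.485 = 0.0776
Total = 0.1538.
P(node-f | error) = 0.0114/0.1538 ≈ 0.0741
P(node-e | error) = 0.0165/0.1538 ≈ 0.1073
P(node-a | error) = 0.0045/0.1538 ≈ 0.0293
P(node-c | error) = 0.0064/0.1538 ≈ 0.0416
P(node-d | error) = 0.0374/0.1538 ≈ 0.2432
P(node-b | error) = 0.0776/0.1538 ≈ 0.5046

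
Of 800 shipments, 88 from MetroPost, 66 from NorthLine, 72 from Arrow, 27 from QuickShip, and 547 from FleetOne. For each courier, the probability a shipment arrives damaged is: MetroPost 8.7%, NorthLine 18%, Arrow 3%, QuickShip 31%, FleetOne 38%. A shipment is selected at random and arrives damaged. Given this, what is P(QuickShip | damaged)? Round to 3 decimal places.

0.035

By Bayes' rule, posterior ∝ prior × likelihood:
  MetroPost: 0.11 × 0.087 = 0.00957
  NorthLine: 0.0825 × 0.18 = 0.01485
  Arrow: 0.09 × 0.03 = 0.0027
  QuickShip: 0.03375 × 0.31 = 0.0104625
  FleetOne: 0.68375 × 0.38 = 0.259825
Total = 0.2974075.
P(QuickShip | evidence) = 0.0104625 / 0.2974075 ≈ 0.035.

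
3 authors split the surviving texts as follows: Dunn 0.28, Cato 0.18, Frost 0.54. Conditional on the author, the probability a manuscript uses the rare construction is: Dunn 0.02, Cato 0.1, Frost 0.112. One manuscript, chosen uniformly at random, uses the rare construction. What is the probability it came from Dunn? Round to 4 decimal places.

0.0666

Compute prior × likelihood for every hypothesis:
  Dunn: 0.28 × 0.02 = 0.0056
  Cato: 0.18 × 0.1 = 0.018
  Frost: 0.54 × 0.112 = 0.06048
Normalizing constant = 0.08408.
P(Dunn | evidence) = 0.0056 / 0.08408 ≈ 0.0666.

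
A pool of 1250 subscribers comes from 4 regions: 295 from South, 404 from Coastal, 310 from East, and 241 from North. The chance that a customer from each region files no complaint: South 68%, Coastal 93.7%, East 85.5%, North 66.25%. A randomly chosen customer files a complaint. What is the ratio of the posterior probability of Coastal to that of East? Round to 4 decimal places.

0.5662

Taking complements, P(complaint | each) = South 0.32, Coastal 0.063, East 0.145, North 0.3375.
Prior × likelihood for each hypothesis:
  South: 0.236 × 0.32 = 0.07552
  Coastal: 0.3232 × 0.063 = 0.0203616
  East: 0.248 × 0.145 = 0.03596
  North: 0.1928 × 0.3375 = 0.06507
Total = 0.1969116.
The ratio is 0.0203616 / 0.03596 (the normalizer cancels) = 0.5662.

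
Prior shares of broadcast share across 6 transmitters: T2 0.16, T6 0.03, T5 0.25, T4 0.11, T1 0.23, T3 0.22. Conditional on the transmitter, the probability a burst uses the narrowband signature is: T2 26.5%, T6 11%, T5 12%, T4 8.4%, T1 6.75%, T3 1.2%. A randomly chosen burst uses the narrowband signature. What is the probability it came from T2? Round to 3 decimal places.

0.411

Prior × likelihood for each hypothesis:
  T2: 0.16 × 0.265 = 0.0424
  T6: 0.03 × 0.11 = 0.0033
  T5: 0.25 × 0.12 = 0.03
  T4: 0.11 × 0.084 = 0.00924
  T1: 0.23 × 0.0675 = 0.015525
  T3: 0.22 × 0.012 = 0.00264
Normalizing constant = 0.103105.
P(T2 | evidence) = 0.0424 / 0.103105 ≈ 0.411.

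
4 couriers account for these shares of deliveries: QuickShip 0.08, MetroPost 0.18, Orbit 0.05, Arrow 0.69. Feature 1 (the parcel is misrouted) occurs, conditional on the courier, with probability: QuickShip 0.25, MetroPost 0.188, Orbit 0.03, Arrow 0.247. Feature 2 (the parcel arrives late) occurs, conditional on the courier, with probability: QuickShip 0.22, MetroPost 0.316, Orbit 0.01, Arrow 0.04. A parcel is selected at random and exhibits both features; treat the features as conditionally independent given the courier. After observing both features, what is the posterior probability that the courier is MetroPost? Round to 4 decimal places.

Compute prior × likelihood for every hypothesis:
  QuickShip: 0.08 × 0.25 × 0.22 = 0.0044
  MetroPost: 0.18 × 0.188 × 0.316 = 0.01069344
  Orbit: 0.05 × 0.03 × 0.01 = 0.000015
  Arrow: 0.69 × 0.247 × 0.04 = 0.0068172
Normalizing constant = 0.02192564.
P(MetroPost | evidence) = 0.01069344 / 0.02192564 ≈ 0.4877.

0.4877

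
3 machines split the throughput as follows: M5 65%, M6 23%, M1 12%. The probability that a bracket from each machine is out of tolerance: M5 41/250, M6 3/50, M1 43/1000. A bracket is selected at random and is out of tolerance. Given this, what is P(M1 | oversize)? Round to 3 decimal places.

0.041

Prior × likelihood for each hypothesis:
  M5: 0.65 × 0.164 = 0.1066
  M6: 0.23 × 0.06 = 0.0138
  M1: 0.12 × 0.043 = 0.00516
Total = 0.12556.
P(M1 | evidence) = 0.00516 / 0.12556 ≈ 0.041.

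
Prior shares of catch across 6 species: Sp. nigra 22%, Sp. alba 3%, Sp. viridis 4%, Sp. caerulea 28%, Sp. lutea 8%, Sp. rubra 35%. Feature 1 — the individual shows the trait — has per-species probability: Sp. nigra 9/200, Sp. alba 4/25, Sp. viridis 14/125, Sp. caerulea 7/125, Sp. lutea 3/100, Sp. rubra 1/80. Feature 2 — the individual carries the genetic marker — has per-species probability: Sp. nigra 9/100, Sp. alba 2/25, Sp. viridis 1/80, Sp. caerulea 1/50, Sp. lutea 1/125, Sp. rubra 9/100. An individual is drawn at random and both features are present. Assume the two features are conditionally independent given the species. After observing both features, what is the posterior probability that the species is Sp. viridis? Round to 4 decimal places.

Compute prior × likelihood for every hypothesis:
  Sp. nigra: 0.22 × 0.045 × 0.09 = 0.000891
  Sp. alba: 0.03 × 0.16 × 0.08 = 0.000384
  Sp. viridis: 0.04 × 0.112 × 0.0125 = 0.000056
  Sp. caerulea: 0.28 × 0.056 × 0.02 = 0.0003136
  Sp. lutea: 0.08 × 0.03 × 0.008 = 0.0000192
  Sp. rubra: 0.35 × 0.0125 × 0.09 = 0.00039375
Sum = 0.00205755.
P(Sp. viridis | evidence) = 0.000056 / 0.00205755 ≈ 0.0272.

0.0272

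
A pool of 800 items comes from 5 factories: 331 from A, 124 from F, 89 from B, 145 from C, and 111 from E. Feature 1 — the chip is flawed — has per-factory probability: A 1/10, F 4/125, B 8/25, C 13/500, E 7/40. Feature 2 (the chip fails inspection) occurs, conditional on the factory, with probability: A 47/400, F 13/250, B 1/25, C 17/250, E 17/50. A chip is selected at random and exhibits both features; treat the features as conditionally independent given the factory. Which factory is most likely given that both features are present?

E

By Bayes' rule, posterior ∝ prior × likelihood:
  A: 0.41375 × 0.1 × 0.1175 = 0.0048615625
  F: 0.155 × 0.032 × 0.052 = 0.00025792
  B: 0.11125 × 0.32 × 0.04 = 0.001424
  C: 0.18125 × 0.026 × 0.068 = 0.00032045
  E: 0.13875 × 0.175 × 0.34 = 0.008255625
Normalizing constant = 0.0151195575.
Largest term belongs to E, so E is most probable.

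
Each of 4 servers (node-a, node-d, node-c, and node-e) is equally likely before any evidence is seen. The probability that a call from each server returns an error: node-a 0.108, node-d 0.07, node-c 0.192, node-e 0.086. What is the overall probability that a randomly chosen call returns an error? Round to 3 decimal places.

0.114

With a uniform prior (1/4 each), posterior ∝ likelihood:
  node-a: 0.108
  node-d: 0.07
  node-c: 0.192
  node-e: 0.086
P(error) = (1/4) × (0.108 + 0.07 + 0.192 + 0.086) = 0.456/4 ≈ 0.114.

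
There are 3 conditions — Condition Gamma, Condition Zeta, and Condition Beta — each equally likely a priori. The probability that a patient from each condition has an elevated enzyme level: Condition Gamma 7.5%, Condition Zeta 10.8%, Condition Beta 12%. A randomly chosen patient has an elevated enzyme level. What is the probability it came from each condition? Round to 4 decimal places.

With a uniform prior (1/3 each), posterior ∝ likelihood:
  Condition Gamma: 0.075
  Condition Zeta: 0.108
  Condition Beta: 0.12
Sum = 0.303.
P(Condition Gamma | elevated) = 0.075/0.303 ≈ 0.2475
P(Condition Zeta | elevated) = 0.108/0.303 ≈ 0.3564
P(Condition Beta | elevated) = 0.12/0.303 ≈ 0.3960

Condition Gamma 0.2475, Condition Zeta 0.3564, Condition Beta 0.3960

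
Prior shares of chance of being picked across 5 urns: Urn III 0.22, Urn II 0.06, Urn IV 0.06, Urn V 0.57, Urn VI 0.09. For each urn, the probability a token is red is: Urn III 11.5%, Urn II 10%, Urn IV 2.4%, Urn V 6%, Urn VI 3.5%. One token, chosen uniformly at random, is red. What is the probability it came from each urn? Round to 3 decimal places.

Unnormalized posteriors (prior × likelihood):
  Urn III: 0.22 × 0.115 = 0.0253
  Urn II: 0.06 × 0.1 = 0.006
  Urn IV: 0.06 × 0.024 = 0.00144
  Urn V: 0.57 × 0.06 = 0.0342
  Urn VI: 0.09 × 0.035 = 0.00315
Total = 0.07009.
P(Urn III | red) = 0.0253/0.07009 ≈ 0.361
P(Urn II | red) = 0.006/0.07009 ≈ 0.086
P(Urn IV | red) = 0.00144/0.07009 ≈ 0.021
P(Urn V | red) = 0.0342/0.07009 ≈ 0.488
P(Urn VI | red) = 0.00315/0.07009 ≈ 0.045

Urn III 0.361, Urn II 0.086, Urn IV 0.021, Urn V 0.488, Urn VI 0.045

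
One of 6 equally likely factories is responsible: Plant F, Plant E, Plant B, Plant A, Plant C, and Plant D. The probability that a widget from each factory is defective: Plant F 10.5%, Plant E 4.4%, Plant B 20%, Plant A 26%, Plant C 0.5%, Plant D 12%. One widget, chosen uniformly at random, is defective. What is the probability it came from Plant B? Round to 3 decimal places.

0.272

With a uniform prior (1/6 each), posterior ∝ likelihood:
  Plant F: 0.105
  Plant E: 0.044
  Plant B: 0.2
  Plant A: 0.26
  Plant C: 0.005
  Plant D: 0.12
Normalizing constant = 0.734.
P(Plant B | evidence) = 0.2 / 0.734 ≈ 0.272.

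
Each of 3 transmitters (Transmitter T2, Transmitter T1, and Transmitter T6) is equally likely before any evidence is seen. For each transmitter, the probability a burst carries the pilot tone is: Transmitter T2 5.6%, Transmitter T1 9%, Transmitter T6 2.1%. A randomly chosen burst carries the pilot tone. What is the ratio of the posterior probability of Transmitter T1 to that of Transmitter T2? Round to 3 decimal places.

Since the prior is uniform, the posterior is proportional to the likelihood:
  Transmitter T2: 0.056
  Transmitter T1: 0.09
  Transmitter T6: 0.021
Normalizing constant = 0.167.
The ratio is 0.09 / 0.056 (the normalizer cancels) = 1.607.

1.607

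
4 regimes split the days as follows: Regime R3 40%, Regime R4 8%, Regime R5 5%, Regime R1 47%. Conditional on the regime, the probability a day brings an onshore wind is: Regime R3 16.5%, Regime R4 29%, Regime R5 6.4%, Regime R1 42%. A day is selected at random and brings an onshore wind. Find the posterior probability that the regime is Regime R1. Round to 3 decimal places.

0.681

By Bayes' rule, posterior ∝ prior × likelihood:
  Regime R3: 0.4 × 0.165 = 0.066
  Regime R4: 0.08 × 0.29 = 0.0232
  Regime R5: 0.05 × 0.064 = 0.0032
  Regime R1: 0.47 × 0.42 = 0.1974
Normalizing constant = 0.2898.
P(Regime R1 | evidence) = 0.1974 / 0.2898 ≈ 0.681.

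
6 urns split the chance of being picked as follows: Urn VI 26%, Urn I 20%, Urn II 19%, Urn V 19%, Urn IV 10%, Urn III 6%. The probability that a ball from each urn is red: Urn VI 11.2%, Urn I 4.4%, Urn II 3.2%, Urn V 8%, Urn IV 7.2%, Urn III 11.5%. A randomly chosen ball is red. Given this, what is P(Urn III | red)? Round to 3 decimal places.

Unnormalized posteriors (prior × likelihood):
  Urn VI: 0.26 × 0.112 = 0.02912
  Urn I: 0.2 × 0.044 = 0.0088
  Urn II: 0.19 × 0.032 = 0.00608
  Urn V: 0.19 × 0.08 = 0.0152
  Urn IV: 0.1 × 0.072 = 0.0072
  Urn III: 0.06 × 0.115 = 0.0069
Total = 0.0733.
P(Urn III | evidence) = 0.0069 / 0.0733 ≈ 0.094.

0.094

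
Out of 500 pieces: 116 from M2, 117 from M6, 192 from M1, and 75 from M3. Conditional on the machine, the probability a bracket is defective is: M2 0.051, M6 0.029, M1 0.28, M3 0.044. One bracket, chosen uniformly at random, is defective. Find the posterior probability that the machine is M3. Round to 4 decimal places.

0.0497

Compute prior × likelihood for every hypothesis:
  M2: 0.232 × 0.051 = 0.011832
  M6: 0.234 × 0.029 = 0.006786
  M1: 0.384 × 0.28 = 0.10752
  M3: 0.15 × 0.044 = 0.0066
Sum = 0.132738.
P(M3 | evidence) = 0.0066 / 0.132738 ≈ 0.0497.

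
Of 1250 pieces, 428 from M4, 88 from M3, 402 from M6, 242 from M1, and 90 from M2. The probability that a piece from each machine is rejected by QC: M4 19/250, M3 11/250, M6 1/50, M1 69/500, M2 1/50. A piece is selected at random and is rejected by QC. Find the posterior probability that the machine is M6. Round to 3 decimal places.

0.101

Compute prior × likelihood for every hypothesis:
  M4: 0.3424 × 0.076 = 0.0260224
  M3: 0.0704 × 0.044 = 0.0030976
  M6: 0.3216 × 0.02 = 0.006432
  M1: 0.1936 × 0.138 = 0.0267168
  M2: 0.072 × 0.02 = 0.00144
Total = 0.0637088.
P(M6 | evidence) = 0.006432 / 0.0637088 ≈ 0.101.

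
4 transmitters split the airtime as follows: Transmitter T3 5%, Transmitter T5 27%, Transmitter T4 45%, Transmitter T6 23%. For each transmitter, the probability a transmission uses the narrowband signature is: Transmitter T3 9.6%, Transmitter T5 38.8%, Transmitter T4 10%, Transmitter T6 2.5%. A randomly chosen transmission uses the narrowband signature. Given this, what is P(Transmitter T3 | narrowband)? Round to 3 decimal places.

By Bayes' rule, posterior ∝ prior × likelihood:
  Transmitter T3: 0.05 × 0.096 = 0.0048
  Transmitter T5: 0.27 × 0.388 = 0.10476
  Transmitter T4: 0.45 × 0.1 = 0.045
  Transmitter T6: 0.23 × 0.025 = 0.00575
Sum = 0.16031.
P(Transmitter T3 | evidence) = 0.0048 / 0.16031 ≈ 0.030.

0.030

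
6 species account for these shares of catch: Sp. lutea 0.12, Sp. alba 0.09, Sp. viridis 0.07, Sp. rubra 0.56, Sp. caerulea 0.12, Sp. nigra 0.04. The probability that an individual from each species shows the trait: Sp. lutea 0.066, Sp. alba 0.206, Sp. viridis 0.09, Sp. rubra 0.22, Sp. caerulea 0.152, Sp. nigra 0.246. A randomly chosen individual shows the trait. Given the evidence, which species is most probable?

Compute prior × likelihood for every hypothesis:
  Sp. lutea: 0.12 × 0.066 = 0.00792
  Sp. alba: 0.09 × 0.206 = 0.01854
  Sp. viridis: 0.07 × 0.09 = 0.0063
  Sp. rubra: 0.56 × 0.22 = 0.1232
  Sp. caerulea: 0.12 × 0.152 = 0.01824
  Sp. nigra: 0.04 × 0.246 = 0.00984
Sum = 0.18404.
Largest term belongs to Sp. rubra, so Sp. rubra is most probable.

Sp. rubra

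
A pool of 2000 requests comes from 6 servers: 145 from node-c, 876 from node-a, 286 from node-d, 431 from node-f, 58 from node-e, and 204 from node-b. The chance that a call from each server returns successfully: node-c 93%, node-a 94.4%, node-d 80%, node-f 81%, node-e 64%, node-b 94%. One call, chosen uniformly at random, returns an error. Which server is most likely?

node-f

Taking complements, P(error | each) = node-c 0.07, node-a 0.056, node-d 0.2, node-f 0.19, node-e 0.36, node-b 0.06.
By Bayes' rule, posterior ∝ prior × likelihood:
  node-c: 0.0725 × 0.07 = 0.005075
  node-a: 0.438 × 0.056 = 0.024528
  node-d: 0.143 × 0.2 = 0.0286
  node-f: 0.2155 × 0.19 = 0.040945
  node-e: 0.029 × 0.36 = 0.01044
  node-b: 0.102 × 0.06 = 0.00612
Sum = 0.115708.
Largest term belongs to node-f, so node-f is most probable.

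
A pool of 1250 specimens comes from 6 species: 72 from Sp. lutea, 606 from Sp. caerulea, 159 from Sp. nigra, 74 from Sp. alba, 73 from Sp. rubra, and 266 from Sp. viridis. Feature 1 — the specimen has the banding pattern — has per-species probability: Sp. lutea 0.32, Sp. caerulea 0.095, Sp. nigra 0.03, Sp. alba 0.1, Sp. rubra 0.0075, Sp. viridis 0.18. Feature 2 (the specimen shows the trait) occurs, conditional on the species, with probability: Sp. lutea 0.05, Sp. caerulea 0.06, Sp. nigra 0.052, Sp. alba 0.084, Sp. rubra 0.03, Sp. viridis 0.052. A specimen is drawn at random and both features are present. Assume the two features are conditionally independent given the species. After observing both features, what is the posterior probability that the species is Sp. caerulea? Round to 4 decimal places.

Unnormalized posteriors (prior × likelihood):
  Sp. lutea: 0.0576 × 0.32 × 0.05 = 0.0009216
  Sp. caerulea: 0.4848 × 0.095 × 0.06 = 0.00276336
  Sp. nigra: 0.1272 × 0.03 × 0.052 = 0.000198432
  Sp. alba: 0.0592 × 0.1 × 0.084 = 0.00049728
  Sp. rubra: 0.0584 × 0.0075 × 0.03 = 0.00001314
  Sp. viridis: 0.2128 × 0.18 × 0.052 = 0.001991808
Total = 0.00638562.
P(Sp. caerulea | evidence) = 0.00276336 / 0.00638562 ≈ 0.4327.

0.4327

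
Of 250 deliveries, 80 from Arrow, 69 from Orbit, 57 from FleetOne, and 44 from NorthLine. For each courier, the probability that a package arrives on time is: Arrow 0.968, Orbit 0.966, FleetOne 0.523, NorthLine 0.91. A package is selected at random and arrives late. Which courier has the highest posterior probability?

Taking complements, P(late | each) = Arrow 0.032, Orbit 0.034, FleetOne 0.477, NorthLine 0.09.
Compute prior × likelihood for every hypothesis:
  Arrow: 0.32 × 0.032 = 0.01024
  Orbit: 0.276 × 0.034 = 0.009384
  FleetOne: 0.228 × 0.477 = 0.108756
  NorthLine: 0.176 × 0.09 = 0.01584
Normalizing constant = 0.14422.
Largest term belongs to FleetOne, so FleetOne is most probable.

FleetOne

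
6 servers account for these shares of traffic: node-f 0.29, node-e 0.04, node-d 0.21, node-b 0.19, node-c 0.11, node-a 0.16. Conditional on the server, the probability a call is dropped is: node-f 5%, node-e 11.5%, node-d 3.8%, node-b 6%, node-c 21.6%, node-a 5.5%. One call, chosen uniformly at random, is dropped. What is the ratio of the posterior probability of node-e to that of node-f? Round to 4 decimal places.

Unnormalized posteriors (prior × likelihood):
  node-f: 0.29 × 0.05 = 0.0145
  node-e: 0.04 × 0.115 = 0.0046
  node-d: 0.21 × 0.038 = 0.00798
  node-b: 0.19 × 0.06 = 0.0114
  node-c: 0.11 × 0.216 = 0.02376
  node-a: 0.16 × 0.055 = 0.0088
Total = 0.07104.
The ratio is 0.0046 / 0.0145 (the normalizer cancels) = 0.3172.

0.3172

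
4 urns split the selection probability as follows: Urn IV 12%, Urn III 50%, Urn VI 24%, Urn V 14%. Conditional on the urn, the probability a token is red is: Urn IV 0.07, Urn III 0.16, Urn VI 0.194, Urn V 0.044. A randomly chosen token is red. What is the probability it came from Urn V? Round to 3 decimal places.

Unnormalized posteriors (prior × likelihood):
  Urn IV: 0.12 × 0.07 = 0.0084
  Urn III: 0.5 × 0.16 = 0.08
  Urn VI: 0.24 × 0.194 = 0.04656
  Urn V: 0.14 × 0.044 = 0.00616
Sum = 0.14112.
P(Urn V | evidence) = 0.00616 / 0.14112 ≈ 0.044.

0.044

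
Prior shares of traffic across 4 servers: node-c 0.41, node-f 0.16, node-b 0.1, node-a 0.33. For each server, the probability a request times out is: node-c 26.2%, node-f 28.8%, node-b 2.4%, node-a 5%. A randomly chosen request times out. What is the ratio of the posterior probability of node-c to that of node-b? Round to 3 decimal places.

44.758

By Bayes' rule, posterior ∝ prior × likelihood:
  node-c: 0.41 × 0.262 = 0.10742
  node-f: 0.16 × 0.288 = 0.04608
  node-b: 0.1 × 0.024 = 0.0024
  node-a: 0.33 × 0.05 = 0.0165
Normalizing constant = 0.1724.
The ratio is 0.10742 / 0.0024 (the normalizer cancels) = 44.758.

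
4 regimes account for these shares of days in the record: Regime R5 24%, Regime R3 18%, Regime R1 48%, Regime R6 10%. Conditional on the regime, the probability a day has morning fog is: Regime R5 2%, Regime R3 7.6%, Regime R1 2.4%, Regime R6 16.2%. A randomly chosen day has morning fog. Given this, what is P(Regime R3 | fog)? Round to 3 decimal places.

Unnormalized posteriors (prior × likelihood):
  Regime R5: 0.24 × 0.02 = 0.0048
  Regime R3: 0.18 × 0.076 = 0.01368
  Regime R1: 0.48 × 0.024 = 0.01152
  Regime R6: 0.1 × 0.162 = 0.0162
Total = 0.0462.
P(Regime R3 | evidence) = 0.01368 / 0.0462 ≈ 0.296.

0.296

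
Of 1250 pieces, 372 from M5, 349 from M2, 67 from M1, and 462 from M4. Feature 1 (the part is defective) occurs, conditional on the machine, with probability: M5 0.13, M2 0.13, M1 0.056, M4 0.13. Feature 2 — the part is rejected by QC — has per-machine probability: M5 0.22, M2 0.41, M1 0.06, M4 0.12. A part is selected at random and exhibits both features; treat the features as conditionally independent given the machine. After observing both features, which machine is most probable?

By Bayes' rule, posterior ∝ prior × likelihood:
  M5: 0.2976 × 0.13 × 0.22 = 0.00851136
  M2: 0.2792 × 0.13 × 0.41 = 0.01488136
  M1: 0.0536 × 0.056 × 0.06 = 0.000180096
  M4: 0.3696 × 0.13 × 0.12 = 0.00576576
Normalizing constant = 0.029338576.
Largest term belongs to M2, so M2 is most probable.

M2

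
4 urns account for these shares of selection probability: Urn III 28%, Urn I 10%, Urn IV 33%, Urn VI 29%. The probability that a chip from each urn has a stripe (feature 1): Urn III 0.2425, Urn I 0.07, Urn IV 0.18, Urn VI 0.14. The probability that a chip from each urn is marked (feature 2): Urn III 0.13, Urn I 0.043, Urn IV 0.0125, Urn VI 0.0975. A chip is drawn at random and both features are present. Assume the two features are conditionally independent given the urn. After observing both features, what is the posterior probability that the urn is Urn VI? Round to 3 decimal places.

0.286

Compute prior × likelihood for every hypothesis:
  Urn III: 0.28 × 0.2425 × 0.13 = 0.008827
  Urn I: 0.1 × 0.07 × 0.043 = 0.000301
  Urn IV: 0.33 × 0.18 × 0.0125 = 0.0007425
  Urn VI: 0.29 × 0.14 × 0.0975 = 0.0039585
Total = 0.013829.
P(Urn VI | evidence) = 0.0039585 / 0.013829 ≈ 0.286.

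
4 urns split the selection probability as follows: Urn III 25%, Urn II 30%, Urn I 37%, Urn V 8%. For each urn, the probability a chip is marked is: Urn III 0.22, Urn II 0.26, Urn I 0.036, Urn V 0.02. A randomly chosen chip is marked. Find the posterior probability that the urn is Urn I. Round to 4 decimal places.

0.0900

Compute prior × likelihood for every hypothesis:
  Urn III: 0.25 × 0.22 = 0.055
  Urn II: 0.3 × 0.26 = 0.078
  Urn I: 0.37 × 0.036 = 0.01332
  Urn V: 0.08 × 0.02 = 0.0016
Total = 0.14792.
P(Urn I | evidence) = 0.01332 / 0.14792 ≈ 0.0900.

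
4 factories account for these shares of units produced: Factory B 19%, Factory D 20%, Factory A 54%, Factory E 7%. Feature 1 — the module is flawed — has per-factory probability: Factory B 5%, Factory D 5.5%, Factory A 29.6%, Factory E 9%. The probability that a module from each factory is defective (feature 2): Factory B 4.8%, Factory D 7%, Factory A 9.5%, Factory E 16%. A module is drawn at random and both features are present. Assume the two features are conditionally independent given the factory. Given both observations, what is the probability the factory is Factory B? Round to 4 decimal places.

Compute prior × likelihood for every hypothesis:
  Factory B: 0.19 × 0.05 × 0.048 = 0.000456
  Factory D: 0.2 × 0.055 × 0.07 = 0.00077
  Factory A: 0.54 × 0.296 × 0.095 = 0.0151848
  Factory E: 0.07 × 0.09 × 0.16 = 0.001008
Normalizing constant = 0.0174188.
P(Factory B | evidence) = 0.000456 / 0.0174188 ≈ 0.0262.

0.0262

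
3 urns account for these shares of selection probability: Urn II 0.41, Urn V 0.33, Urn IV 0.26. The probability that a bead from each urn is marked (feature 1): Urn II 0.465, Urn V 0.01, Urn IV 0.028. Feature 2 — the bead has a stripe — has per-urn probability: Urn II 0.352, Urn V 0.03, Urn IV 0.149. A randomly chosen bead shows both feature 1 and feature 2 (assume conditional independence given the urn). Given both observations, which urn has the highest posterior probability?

Unnormalized posteriors (prior × likelihood):
  Urn II: 0.41 × 0.465 × 0.352 = 0.0671088
  Urn V: 0.33 × 0.01 × 0.03 = 0.000099
  Urn IV: 0.26 × 0.028 × 0.149 = 0.00108472
Sum = 0.06829252.
Largest term belongs to Urn II, so Urn II is most probable.

Urn II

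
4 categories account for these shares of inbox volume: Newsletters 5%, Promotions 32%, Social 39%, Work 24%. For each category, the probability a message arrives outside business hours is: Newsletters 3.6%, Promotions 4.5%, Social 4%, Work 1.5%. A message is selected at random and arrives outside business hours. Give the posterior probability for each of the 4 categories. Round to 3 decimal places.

Newsletters 0.051, Promotions 0.407, Social 0.441, Work 0.102

Unnormalized posteriors (prior × likelihood):
  Newsletters: 0.05 × 0.036 = 0.0018
  Promotions: 0.32 × 0.045 = 0.0144
  Social: 0.39 × 0.04 = 0.0156
  Work: 0.24 × 0.015 = 0.0036
Sum = 0.0354.
P(Newsletters | off-hours) = 0.0018/0.0354 ≈ 0.051
P(Promotions | off-hours) = 0.0144/0.0354 ≈ 0.407
P(Social | off-hours) = 0.0156/0.0354 ≈ 0.441
P(Work | off-hours) = 0.0036/0.0354 ≈ 0.102
(Check: 0.051+0.407+0.441+0.102 = 1.001.)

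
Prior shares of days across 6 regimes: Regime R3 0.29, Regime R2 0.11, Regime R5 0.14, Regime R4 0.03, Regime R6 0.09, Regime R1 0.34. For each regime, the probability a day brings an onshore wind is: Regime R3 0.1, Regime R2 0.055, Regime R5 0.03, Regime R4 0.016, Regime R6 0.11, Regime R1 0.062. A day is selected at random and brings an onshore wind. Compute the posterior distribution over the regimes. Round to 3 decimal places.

Unnormalized posteriors (prior × likelihood):
  Regime R3: 0.29 × 0.1 = 0.029
  Regime R2: 0.11 × 0.055 = 0.00605
  Regime R5: 0.14 × 0.03 = 0.0042
  Regime R4: 0.03 × 0.016 = 0.00048
  Regime R6: 0.09 × 0.11 = 0.0099
  Regime R1: 0.34 × 0.062 = 0.02108
Total = 0.07071.
P(Regime R3 | onshore) = 0.029/0.07071 ≈ 0.410
P(Regime R2 | onshore) = 0.00605/0.07071 ≈ 0.086
P(Regime R5 | onshore) = 0.0042/0.07071 ≈ 0.059
P(Regime R4 | onshore) = 0.00048/0.07071 ≈ 0.007
P(Regime R6 | onshore) = 0.0099/0.07071 ≈ 0.140
P(Regime R1 | onshore) = 0.02108/0.07071 ≈ 0.298

Regime R3 0.410, Regime R2 0.086, Regime R5 0.059, Regime R4 0.007, Regime R6 0.140, Regime R1 0.298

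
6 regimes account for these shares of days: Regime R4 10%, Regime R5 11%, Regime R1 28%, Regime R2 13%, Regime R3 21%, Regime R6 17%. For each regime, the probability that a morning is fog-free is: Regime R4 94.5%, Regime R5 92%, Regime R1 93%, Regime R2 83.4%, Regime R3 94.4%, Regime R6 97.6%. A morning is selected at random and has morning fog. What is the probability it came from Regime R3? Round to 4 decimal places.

0.1649

Taking complements, P(fog | each) = Regime R4 0.055, Regime R5 0.08, Regime R1 0.07, Regime R2 0.166, Regime R3 0.056, Regime R6 0.024.
Unnormalized posteriors (prior × likelihood):
  Regime R4: 0.1 × 0.055 = 0.0055
  Regime R5: 0.11 × 0.08 = 0.0088
  Regime R1: 0.28 × 0.07 = 0.0196
  Regime R2: 0.13 × 0.166 = 0.02158
  Regime R3: 0.21 × 0.056 = 0.01176
  Regime R6: 0.17 × 0.024 = 0.00408
Sum = 0.07132.
P(Regime R3 | evidence) = 0.01176 / 0.07132 ≈ 0.1649.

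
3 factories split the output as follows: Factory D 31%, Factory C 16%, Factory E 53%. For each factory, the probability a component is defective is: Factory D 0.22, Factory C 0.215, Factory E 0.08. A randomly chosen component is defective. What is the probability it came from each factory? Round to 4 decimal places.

Compute prior × likelihood for every hypothesis:
  Factory D: 0.31 × 0.22 = 0.0682
  Factory C: 0.16 × 0.215 = 0.0344
  Factory E: 0.53 × 0.08 = 0.0424
Total = 0.145.
P(Factory D | defective) = 0.0682/0.145 ≈ 0.4703
P(Factory C | defective) = 0.0344/0.145 ≈ 0.2372
P(Factory E | defective) = 0.0424/0.145 ≈ 0.2924

Factory D 0.4703, Factory C 0.2372, Factory E 0.2924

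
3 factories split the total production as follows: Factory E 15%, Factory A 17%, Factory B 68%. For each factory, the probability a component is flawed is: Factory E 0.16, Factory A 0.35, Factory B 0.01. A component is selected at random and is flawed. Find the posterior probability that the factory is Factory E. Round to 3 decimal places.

0.266

Prior × likelihood for each hypothesis:
  Factory E: 0.15 × 0.16 = 0.024
  Factory A: 0.17 × 0.35 = 0.0595
  Factory B: 0.68 × 0.01 = 0.0068
Normalizing constant = 0.0903.
P(Factory E | evidence) = 0.024 / 0.0903 ≈ 0.266.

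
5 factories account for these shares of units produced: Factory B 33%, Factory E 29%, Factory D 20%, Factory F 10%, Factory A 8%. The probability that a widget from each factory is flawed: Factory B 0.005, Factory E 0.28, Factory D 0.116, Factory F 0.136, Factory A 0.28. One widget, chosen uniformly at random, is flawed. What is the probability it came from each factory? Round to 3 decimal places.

Factory B 0.012, Factory E 0.572, Factory D 0.163, Factory F 0.096, Factory A 0.158

Prior × likelihood for each hypothesis:
  Factory B: 0.33 × 0.005 = 0.00165
  Factory E: 0.29 × 0.28 = 0.0812
  Factory D: 0.2 × 0.116 = 0.0232
  Factory F: 0.1 × 0.136 = 0.0136
  Factory A: 0.08 × 0.28 = 0.0224
Total = 0.14205.
P(Factory B | flawed) = 0.00165/0.14205 ≈ 0.012
P(Factory E | flawed) = 0.0812/0.14205 ≈ 0.572
P(Factory D | flawed) = 0.0232/0.14205 ≈ 0.163
P(Factory F | flawed) = 0.0136/0.14205 ≈ 0.096
P(Factory A | flawed) = 0.0224/0.14205 ≈ 0.158
(Check: 0.012+0.572+0.163+0.096+0.158 = 1.001.)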